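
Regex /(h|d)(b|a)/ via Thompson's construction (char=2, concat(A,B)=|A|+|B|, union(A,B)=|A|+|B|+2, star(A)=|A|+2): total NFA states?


Syntax tree has 4 char leaf(s), 2 union(s), 0 star(s)
chars contribute 4×2 = 8; each union adds +2; each star adds +2
Total: 8 + 4 + 0 = 12 states


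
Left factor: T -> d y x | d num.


Common prefix: 'd'
Factored: T -> d T', T' -> y x | num


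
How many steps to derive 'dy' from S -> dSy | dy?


Derivation: S => dy
Steps: 1


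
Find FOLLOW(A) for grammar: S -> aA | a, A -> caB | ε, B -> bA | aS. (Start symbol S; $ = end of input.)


$ ∈ FOLLOW(S). For each A -> αBβ: add FIRST(β)\{ε} to FOLLOW(B); if β nullable, add FOLLOW(A).
FOLLOW(A) = {$}


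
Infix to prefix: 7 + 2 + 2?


left-to-right (same/higher precedence on left): tree is (+ (+ 7 2) 2)
Prefix: + + 7 2 2


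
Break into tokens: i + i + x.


Scan left to right, longest-match per lexeme
Tokens: ID(i), OP(+), ID(i), OP(+), ID(x)


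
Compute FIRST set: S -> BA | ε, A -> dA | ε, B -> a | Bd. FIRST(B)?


Per alternative of B: FIRST(a) = {a}; FIRST(Bd) = {a}
FIRST(B) = {a}


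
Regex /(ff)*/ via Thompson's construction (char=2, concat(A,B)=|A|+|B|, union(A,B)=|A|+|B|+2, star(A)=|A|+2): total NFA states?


Syntax tree has 2 char leaf(s), 0 union(s), 1 star(s)
chars contribute 2×2 = 4; each union adds +2; each star adds +2
Total: 4 + 0 + 2 = 6 states


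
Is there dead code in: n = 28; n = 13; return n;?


first assignment to n is overwritten before any read
Dead: 'n = 28'


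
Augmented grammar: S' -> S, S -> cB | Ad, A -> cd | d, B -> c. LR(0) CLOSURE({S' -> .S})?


Start: S' -> .S
For each item with dot before a nonterminal B, add B -> .γ for every B-production
Closure: [S' -> .S, S -> .cB, S -> .Ad, A -> .cd, A -> .d]


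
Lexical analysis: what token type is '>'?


Pattern: operator symbol
Type: OPERATOR


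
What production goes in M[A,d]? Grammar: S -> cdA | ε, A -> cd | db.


For [A, d]: 'd' ∈ FIRST(db)
Entry: A -> db


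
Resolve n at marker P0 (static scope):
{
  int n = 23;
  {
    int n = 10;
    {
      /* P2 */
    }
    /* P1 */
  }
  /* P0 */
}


n declared in the same block as P0
n = 23


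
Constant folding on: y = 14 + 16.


14 + 16 = 30 at compile time
Optimized: y = 30


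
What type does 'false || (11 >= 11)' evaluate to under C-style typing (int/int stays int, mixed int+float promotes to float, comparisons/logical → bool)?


Operand types: bool || bool
Rule: logical operators take bool operands and yield bool
Result type: bool


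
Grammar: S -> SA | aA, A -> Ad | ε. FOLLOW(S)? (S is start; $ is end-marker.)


$ ∈ FOLLOW(S). For each A -> αBβ: add FIRST(β)\{ε} to FOLLOW(B); if β nullable, add FOLLOW(A).
FOLLOW(S) = {$, d}


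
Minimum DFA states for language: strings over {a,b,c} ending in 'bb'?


Track the longest suffix of input matching a prefix of 'bb': 3 classes (prefixes of length 0..2)
Minimal DFA: 3 states


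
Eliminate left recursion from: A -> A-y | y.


Left-recursive alternatives: A-y; non-recursive: y
Introduce A': A -> yA', A' -> -yA' | ε


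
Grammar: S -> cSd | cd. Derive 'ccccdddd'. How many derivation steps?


Derivation: S => cSd => ccSdd => cccSddd => ccccdddd
Steps: 4


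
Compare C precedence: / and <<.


'/' is multiplicative (level 10); '<<' is shift (level 8)
Higher level binds tighter
'/' has higher precedence than '<<'


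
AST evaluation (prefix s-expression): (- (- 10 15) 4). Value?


Evaluate inner: (- 10 15) = -5
Evaluate root: (- -5 4) = -9
Result: -9


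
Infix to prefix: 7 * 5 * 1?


left-to-right (same/higher precedence on left): tree is (* (* 7 5) 1)
Prefix: * * 7 5 1


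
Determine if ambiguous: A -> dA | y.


right-linear, alternatives start with distinct terminals 'd' vs 'y': unique leftmost derivation
Unambiguous


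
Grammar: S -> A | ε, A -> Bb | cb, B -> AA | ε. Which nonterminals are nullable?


A nonterminal is nullable iff some alternative derives ε (directly, or every symbol in it is nullable)
Nullable: {B, S}


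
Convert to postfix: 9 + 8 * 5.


* has higher precedence, evaluate 8*5 first
Postfix: 9 8 5 * +


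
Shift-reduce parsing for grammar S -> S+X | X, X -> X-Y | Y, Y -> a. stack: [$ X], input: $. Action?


lookahead ∉ {-} so X won't extend; reduce S -> X
Action: reduce (S -> X)


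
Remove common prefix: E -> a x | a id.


Common prefix: 'a'
Factored: E -> a E', E' -> x | id


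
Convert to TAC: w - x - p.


Break into single-operator statements:
t1 = w - x
t2 = t1 - p


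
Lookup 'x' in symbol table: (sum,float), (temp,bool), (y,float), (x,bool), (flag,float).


Lookup 'x' → type bool


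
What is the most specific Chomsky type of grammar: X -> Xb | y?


Left-linear: every RHS is a terminal or one nonterminal followed by a terminal
Classification: Type 3 (Regular)


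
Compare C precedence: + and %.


'%' is multiplicative (level 10); '+' is additive (level 9)
Higher level binds tighter
'%' has higher precedence than '+'


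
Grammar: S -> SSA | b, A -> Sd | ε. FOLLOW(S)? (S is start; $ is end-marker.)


$ ∈ FOLLOW(S). For each A -> αBβ: add FIRST(β)\{ε} to FOLLOW(B); if β nullable, add FOLLOW(A).
FOLLOW(S) = {$, b, d}


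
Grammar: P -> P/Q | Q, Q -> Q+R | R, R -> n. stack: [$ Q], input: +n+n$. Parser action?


shift '+' to continue Q -> Q+R
Action: shift


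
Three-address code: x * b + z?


Break into single-operator statements:
t1 = x * b
t2 = t1 + z


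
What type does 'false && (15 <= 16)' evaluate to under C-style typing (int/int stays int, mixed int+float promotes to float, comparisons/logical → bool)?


Operand types: bool && bool
Rule: logical operators take bool operands and yield bool
Result type: bool


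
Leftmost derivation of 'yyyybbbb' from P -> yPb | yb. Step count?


Derivation: P => yPb => yyPbb => yyyPbbb => yyyybbbb
Steps: 4


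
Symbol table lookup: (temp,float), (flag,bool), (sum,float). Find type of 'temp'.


Lookup 'temp' → type float


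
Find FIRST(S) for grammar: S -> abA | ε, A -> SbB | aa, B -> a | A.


Per alternative of S: FIRST(abA) = {a}; FIRST(ε) = {ε}
FIRST(S) = {a, ε}


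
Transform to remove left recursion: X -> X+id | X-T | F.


Left-recursive alternatives: X+id, X-T; non-recursive: F
Introduce X': X -> FX', X' -> +idX' | -TX' | ε


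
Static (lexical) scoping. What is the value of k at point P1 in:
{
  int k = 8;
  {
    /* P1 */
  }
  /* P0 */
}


P1's block does not declare k; resolves to the enclosing declaration at depth 0
k = 8


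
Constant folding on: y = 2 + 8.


2 + 8 = 10 at compile time
Optimized: y = 10


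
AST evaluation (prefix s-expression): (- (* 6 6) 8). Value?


Evaluate inner: (* 6 6) = 36
Evaluate root: (- 36 8) = 28
Result: 28


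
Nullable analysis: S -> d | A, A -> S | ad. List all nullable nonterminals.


A nonterminal is nullable iff some alternative derives ε (directly, or every symbol in it is nullable)
Nullable: {}


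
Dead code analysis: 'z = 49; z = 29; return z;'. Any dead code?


first assignment to z is overwritten before any read
Dead: 'z = 49'


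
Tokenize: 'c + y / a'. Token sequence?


Scan left to right, longest-match per lexeme
Tokens: ID(c), OP(+), ID(y), OP(/), ID(a)


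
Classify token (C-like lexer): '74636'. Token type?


Pattern: digits only
Type: INTEGER_LITERAL


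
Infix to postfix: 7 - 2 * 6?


* has higher precedence, evaluate 2*6 first
Postfix: 7 2 6 * -


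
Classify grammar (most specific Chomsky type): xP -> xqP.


LHS has context (more than one symbol) and |LHS| ≤ |RHS|
Classification: Type 1 (Context-Sensitive)


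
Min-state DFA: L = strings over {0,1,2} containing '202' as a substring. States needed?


KMP-style automaton: 3 progress states + 1 absorbing accept = 4
Minimal DFA: 4 states


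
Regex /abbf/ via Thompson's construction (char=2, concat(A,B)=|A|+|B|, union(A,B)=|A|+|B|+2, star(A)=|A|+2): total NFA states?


Syntax tree has 4 char leaf(s), 0 union(s), 0 star(s)
chars contribute 4×2 = 8; each union adds +2; each star adds +2
Total: 8 + 0 + 0 = 8 states


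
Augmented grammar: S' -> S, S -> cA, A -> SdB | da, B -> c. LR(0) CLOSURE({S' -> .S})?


Start: S' -> .S
For each item with dot before a nonterminal B, add B -> .γ for every B-production
Closure: [S' -> .S, S -> .cA]


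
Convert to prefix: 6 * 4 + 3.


left-to-right (same/higher precedence on left): tree is (+ (* 6 4) 3)
Prefix: + * 6 4 3


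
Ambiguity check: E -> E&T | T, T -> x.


precedence layered via separate nonterminal T: deterministic
Unambiguous


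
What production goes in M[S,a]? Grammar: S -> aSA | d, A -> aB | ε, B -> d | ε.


For [S, a]: 'a' ∈ FIRST(aSA)
Entry: S -> aSA


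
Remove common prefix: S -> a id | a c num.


Common prefix: 'a'
Factored: S -> a S', S' -> id | c num


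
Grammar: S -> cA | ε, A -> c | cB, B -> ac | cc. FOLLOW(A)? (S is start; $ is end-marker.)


$ ∈ FOLLOW(S). For each A -> αBβ: add FIRST(β)\{ε} to FOLLOW(B); if β nullable, add FOLLOW(A).
FOLLOW(A) = {$}


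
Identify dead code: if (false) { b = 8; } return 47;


condition is constant false, so the whole block is unreachable
Dead: 'if (false) { b = 8; }'


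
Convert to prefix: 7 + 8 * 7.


'*' binds tighter: tree is (+ 7 (* 8 7))
Prefix: + 7 * 8 7


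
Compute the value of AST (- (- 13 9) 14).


Evaluate inner: (- 13 9) = 4
Evaluate root: (- 4 14) = -10
Result: -10


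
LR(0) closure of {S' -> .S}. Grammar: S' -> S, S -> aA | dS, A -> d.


Start: S' -> .S
For each item with dot before a nonterminal B, add B -> .γ for every B-production
Closure: [S' -> .S, S -> .aA, S -> .dS]


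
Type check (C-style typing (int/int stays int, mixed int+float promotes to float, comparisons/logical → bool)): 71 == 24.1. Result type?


Operand types: int == float
Rule: comparison yields bool
Result type: bool


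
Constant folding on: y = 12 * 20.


12 * 20 = 240 at compile time
Optimized: y = 240


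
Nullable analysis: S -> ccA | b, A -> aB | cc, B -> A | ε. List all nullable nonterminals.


A nonterminal is nullable iff some alternative derives ε (directly, or every symbol in it is nullable)
Nullable: {B}


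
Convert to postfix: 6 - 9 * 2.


* has higher precedence, evaluate 9*2 first
Postfix: 6 9 2 * -


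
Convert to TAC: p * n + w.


Break into single-operator statements:
t1 = p * n
t2 = t1 + w


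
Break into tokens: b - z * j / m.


Scan left to right, longest-match per lexeme
Tokens: ID(b), OP(-), ID(z), OP(*), ID(j), OP(/), ID(m)


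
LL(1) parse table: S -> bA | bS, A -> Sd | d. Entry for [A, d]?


For [A, d]: 'd' ∈ FIRST(d)
Entry: A -> d


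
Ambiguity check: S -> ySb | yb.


balanced y^n…b^n: each string has a unique parse
Unambiguous


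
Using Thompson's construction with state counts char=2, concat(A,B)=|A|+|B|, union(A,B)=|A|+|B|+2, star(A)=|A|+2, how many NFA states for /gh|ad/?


Syntax tree has 4 char leaf(s), 1 union(s), 0 star(s)
chars contribute 4×2 = 8; each union adds +2; each star adds +2
Total: 8 + 2 + 0 = 10 states


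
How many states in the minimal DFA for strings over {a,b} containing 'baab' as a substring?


KMP-style automaton: 4 progress states + 1 absorbing accept = 5
Minimal DFA: 5 states


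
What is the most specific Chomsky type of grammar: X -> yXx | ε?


Single nonterminal LHS, but y^n x^n is not regular
Classification: Type 2 (Context-Free)


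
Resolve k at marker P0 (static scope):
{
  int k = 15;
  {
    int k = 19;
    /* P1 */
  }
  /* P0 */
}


k declared in the same block as P0
k = 15


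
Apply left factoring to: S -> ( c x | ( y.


Common prefix: '('
Factored: S -> ( S', S' -> c x | y


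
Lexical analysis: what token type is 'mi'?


Pattern: letter/underscore followed by alphanumerics, not a keyword
Type: IDENTIFIER


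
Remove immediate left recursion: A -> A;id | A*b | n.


Left-recursive alternatives: A;id, A*b; non-recursive: n
Introduce A': A -> nA', A' -> ;idA' | *bA' | ε


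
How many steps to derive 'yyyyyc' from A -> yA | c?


Derivation: A => yA => yyA => yyyA => yyyyA => yyyyyA => yyyyyc
Steps: 6


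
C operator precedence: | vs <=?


'<=' is relational (level 7); '|' is bitwise OR (level 3)
Higher level binds tighter
'<=' has higher precedence than '|'


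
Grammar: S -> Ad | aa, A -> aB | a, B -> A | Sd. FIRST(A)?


Per alternative of A: FIRST(aB) = {a}; FIRST(a) = {a}
FIRST(A) = {a}


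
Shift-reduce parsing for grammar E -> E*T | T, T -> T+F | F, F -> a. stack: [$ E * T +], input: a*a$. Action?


no handle; shift 'a'
Action: shift


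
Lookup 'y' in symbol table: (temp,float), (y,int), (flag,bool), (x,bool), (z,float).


Lookup 'y' → type int


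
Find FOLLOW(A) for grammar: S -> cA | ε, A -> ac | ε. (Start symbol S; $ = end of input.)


$ ∈ FOLLOW(S). For each A -> αBβ: add FIRST(β)\{ε} to FOLLOW(B); if β nullable, add FOLLOW(A).
FOLLOW(A) = {$}


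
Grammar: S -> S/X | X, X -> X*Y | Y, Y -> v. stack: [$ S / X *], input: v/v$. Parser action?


no handle; shift 'v'
Action: shift


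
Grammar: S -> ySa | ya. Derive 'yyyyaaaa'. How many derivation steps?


Derivation: S => ySa => yySaa => yyySaaa => yyyyaaaa
Steps: 4


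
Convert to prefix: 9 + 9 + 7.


left-to-right (same/higher precedence on left): tree is (+ (+ 9 9) 7)
Prefix: + + 9 9 7


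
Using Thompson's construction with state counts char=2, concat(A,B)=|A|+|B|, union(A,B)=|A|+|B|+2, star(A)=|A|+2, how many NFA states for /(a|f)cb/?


Syntax tree has 4 char leaf(s), 1 union(s), 0 star(s)
chars contribute 4×2 = 8; each union adds +2; each star adds +2
Total: 8 + 2 + 0 = 10 states


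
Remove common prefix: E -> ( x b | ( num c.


Common prefix: '('
Factored: E -> ( E', E' -> x b | num c


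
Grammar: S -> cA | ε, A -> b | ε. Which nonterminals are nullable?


A nonterminal is nullable iff some alternative derives ε (directly, or every symbol in it is nullable)
Nullable: {A, S}


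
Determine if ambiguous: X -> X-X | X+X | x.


'x-x+x' has two parse trees (no precedence encoded between - and +)
Ambiguous


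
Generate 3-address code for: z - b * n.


Break into single-operator statements:
t1 = b * n
t2 = z - t1


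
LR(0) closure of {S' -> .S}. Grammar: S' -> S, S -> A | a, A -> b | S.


Start: S' -> .S
For each item with dot before a nonterminal B, add B -> .γ for every B-production
Closure: [S' -> .S, S -> .A, S -> .a, A -> .b, A -> .S]


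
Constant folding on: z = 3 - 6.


3 - 6 = -3 at compile time
Optimized: z = -3


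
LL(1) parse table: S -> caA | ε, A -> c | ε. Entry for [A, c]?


For [A, c]: 'c' ∈ FIRST(c)
Entry: A -> c


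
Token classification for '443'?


Pattern: digits only
Type: INTEGER_LITERAL


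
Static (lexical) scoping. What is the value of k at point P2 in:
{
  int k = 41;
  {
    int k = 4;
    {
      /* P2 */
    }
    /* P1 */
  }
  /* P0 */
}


P2's block does not declare k; resolves to the enclosing declaration at depth 1
k = 4


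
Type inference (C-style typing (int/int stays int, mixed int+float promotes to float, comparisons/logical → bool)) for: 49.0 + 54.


Operand types: float + int
Rule: mixed int/float promotes to float; int/int stays int
Result type: float


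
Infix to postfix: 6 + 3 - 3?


Left to right (same or higher precedence on left)
Postfix: 6 3 + 3 -


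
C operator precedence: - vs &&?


'-' is additive (level 9); '&&' is logical AND (level 2)
Higher level binds tighter
'-' has higher precedence than '&&'


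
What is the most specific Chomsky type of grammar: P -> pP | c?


Right-linear: every RHS is a terminal or a terminal followed by one nonterminal
Classification: Type 3 (Regular)


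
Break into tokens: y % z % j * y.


Scan left to right, longest-match per lexeme
Tokens: ID(y), OP(%), ID(z), OP(%), ID(j), OP(*), ID(y)


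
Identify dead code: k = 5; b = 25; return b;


k is assigned but never read
Dead: 'k = 5'


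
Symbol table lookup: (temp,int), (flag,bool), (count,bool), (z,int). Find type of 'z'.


Lookup 'z' → type int


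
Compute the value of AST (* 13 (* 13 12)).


Evaluate inner: (* 13 12) = 156
Evaluate root: (* 13 156) = 2028
Result: 2028


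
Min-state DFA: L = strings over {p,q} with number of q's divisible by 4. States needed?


Track (count of q) mod 4: states 0..3, accept at 0
Minimal DFA: 4 states


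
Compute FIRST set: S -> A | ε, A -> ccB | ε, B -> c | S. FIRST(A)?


Per alternative of A: FIRST(ccB) = {c}; FIRST(ε) = {ε}
FIRST(A) = {c, ε}


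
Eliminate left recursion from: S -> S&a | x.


Left-recursive alternatives: S&a; non-recursive: x
Introduce S': S -> xS', S' -> &aS' | ε


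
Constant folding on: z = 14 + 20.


14 + 20 = 34 at compile time
Optimized: z = 34


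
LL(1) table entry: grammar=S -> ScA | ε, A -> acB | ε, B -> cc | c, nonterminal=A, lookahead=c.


For [A, c]: ε is nullable and 'c' ∈ FOLLOW(A)
Entry: A -> ε


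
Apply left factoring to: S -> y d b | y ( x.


Common prefix: 'y'
Factored: S -> y S', S' -> d b | ( x


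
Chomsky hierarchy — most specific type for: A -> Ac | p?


Left-linear: every RHS is a terminal or one nonterminal followed by a terminal
Classification: Type 3 (Regular)


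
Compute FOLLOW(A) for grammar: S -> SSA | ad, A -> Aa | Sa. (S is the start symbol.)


$ ∈ FOLLOW(S). For each A -> αBβ: add FIRST(β)\{ε} to FOLLOW(B); if β nullable, add FOLLOW(A).
FOLLOW(A) = {$, a}


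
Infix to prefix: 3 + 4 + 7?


left-to-right (same/higher precedence on left): tree is (+ (+ 3 4) 7)
Prefix: + + 3 4 7


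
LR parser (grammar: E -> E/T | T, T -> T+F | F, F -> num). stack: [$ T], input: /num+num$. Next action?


lookahead ∉ {+} so T won't extend; reduce E -> T
Action: reduce (E -> T)


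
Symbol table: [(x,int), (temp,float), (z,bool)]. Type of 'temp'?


Lookup 'temp' → type float


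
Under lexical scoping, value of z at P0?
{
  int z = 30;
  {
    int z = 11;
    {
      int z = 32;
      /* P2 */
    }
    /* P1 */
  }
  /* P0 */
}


z declared in the same block as P0
z = 30


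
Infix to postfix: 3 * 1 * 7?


Left to right (same or higher precedence on left)
Postfix: 3 1 * 7 *


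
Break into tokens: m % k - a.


Scan left to right, longest-match per lexeme
Tokens: ID(m), OP(%), ID(k), OP(-), ID(a)


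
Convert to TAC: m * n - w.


Break into single-operator statements:
t1 = m * n
t2 = t1 - w


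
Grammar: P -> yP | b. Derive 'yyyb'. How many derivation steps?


Derivation: P => yP => yyP => yyyP => yyyb
Steps: 4


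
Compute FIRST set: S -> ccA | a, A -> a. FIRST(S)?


Per alternative of S: FIRST(ccA) = {c}; FIRST(a) = {a}
FIRST(S) = {a, c}


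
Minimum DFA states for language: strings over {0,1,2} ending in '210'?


Track the longest suffix of input matching a prefix of '210': 4 classes (prefixes of length 0..3)
Minimal DFA: 4 states


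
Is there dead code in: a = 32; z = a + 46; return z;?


a is read by z's definition; z is returned
No dead code


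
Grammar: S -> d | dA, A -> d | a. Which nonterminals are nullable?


A nonterminal is nullable iff some alternative derives ε (directly, or every symbol in it is nullable)
Nullable: {}


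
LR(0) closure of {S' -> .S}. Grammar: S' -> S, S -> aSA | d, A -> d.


Start: S' -> .S
For each item with dot before a nonterminal B, add B -> .γ for every B-production
Closure: [S' -> .S, S -> .aSA, S -> .d]


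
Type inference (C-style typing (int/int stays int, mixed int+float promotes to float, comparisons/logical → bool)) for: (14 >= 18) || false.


Operand types: bool || bool
Rule: logical operators take bool operands and yield bool
Result type: bool


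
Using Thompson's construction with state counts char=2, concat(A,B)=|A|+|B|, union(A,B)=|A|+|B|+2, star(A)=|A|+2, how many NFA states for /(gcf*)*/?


Syntax tree has 3 char leaf(s), 0 union(s), 2 star(s)
chars contribute 3×2 = 6; each union adds +2; each star adds +2
Total: 6 + 0 + 4 = 10 states


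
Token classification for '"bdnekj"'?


Pattern: double-quoted sequence
Type: STRING_LITERAL


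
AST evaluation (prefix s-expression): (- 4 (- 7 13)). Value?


Evaluate inner: (- 7 13) = -6
Evaluate root: (- 4 -6) = 10
Result: 10


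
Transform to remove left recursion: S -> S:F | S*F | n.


Left-recursive alternatives: S:F, S*F; non-recursive: n
Introduce S': S -> nS', S' -> :FS' | *FS' | ε


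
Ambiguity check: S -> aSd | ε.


balanced a^n…d^n: each string has a unique parse
Unambiguous


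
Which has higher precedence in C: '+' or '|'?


'+' is additive (level 9); '|' is bitwise OR (level 3)
Higher level binds tighter
'+' has higher precedence than '|'


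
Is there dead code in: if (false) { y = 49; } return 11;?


condition is constant false, so the whole block is unreachable
Dead: 'if (false) { y = 49; }'


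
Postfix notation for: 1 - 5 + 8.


Left to right (same or higher precedence on left)
Postfix: 1 5 - 8 +


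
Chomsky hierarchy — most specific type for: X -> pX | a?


Right-linear: every RHS is a terminal or a terminal followed by one nonterminal
Classification: Type 3 (Regular)


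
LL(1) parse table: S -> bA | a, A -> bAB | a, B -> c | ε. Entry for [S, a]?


For [S, a]: 'a' ∈ FIRST(a)
Entry: S -> a


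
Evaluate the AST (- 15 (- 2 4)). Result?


Evaluate inner: (- 2 4) = -2
Evaluate root: (- 15 -2) = 17
Result: 17


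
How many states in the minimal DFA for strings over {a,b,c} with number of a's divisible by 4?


Track (count of a) mod 4: states 0..3, accept at 0
Minimal DFA: 4 states


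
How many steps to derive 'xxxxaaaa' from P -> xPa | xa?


Derivation: P => xPa => xxPaa => xxxPaaa => xxxxaaaa
Steps: 4


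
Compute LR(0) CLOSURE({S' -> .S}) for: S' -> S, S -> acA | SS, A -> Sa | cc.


Start: S' -> .S
For each item with dot before a nonterminal B, add B -> .γ for every B-production
Closure: [S' -> .S, S -> .acA, S -> .SS]


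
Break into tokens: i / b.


Scan left to right, longest-match per lexeme
Tokens: ID(i), OP(/), ID(b)


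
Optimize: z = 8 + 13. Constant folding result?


8 + 13 = 21 at compile time
Optimized: z = 21


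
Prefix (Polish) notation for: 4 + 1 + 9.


left-to-right (same/higher precedence on left): tree is (+ (+ 4 1) 9)
Prefix: + + 4 1 9


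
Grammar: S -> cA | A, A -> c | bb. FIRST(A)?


Per alternative of A: FIRST(c) = {c}; FIRST(bb) = {b}
FIRST(A) = {b, c}


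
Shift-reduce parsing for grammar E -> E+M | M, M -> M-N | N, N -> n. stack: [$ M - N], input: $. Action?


handle 'M-N' on top
Action: reduce (M -> M-N)


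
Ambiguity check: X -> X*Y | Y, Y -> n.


precedence layered via separate nonterminal Y: deterministic
Unambiguous


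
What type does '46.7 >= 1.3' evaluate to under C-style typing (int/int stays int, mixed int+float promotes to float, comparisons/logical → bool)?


Operand types: float >= float
Rule: comparison yields bool
Result type: bool


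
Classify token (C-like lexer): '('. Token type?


Pattern: delimiter/punctuation
Type: PUNCTUATION


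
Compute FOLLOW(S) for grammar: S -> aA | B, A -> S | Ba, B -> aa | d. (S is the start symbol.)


$ ∈ FOLLOW(S). For each A -> αBβ: add FIRST(β)\{ε} to FOLLOW(B); if β nullable, add FOLLOW(A).
FOLLOW(S) = {$}


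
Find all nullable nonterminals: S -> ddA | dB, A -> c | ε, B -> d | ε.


A nonterminal is nullable iff some alternative derives ε (directly, or every symbol in it is nullable)
Nullable: {A, B}


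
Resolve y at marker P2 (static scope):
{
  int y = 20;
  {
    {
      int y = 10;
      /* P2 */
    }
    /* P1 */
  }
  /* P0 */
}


y declared in the same block as P2
y = 10


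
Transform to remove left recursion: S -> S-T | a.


Left-recursive alternatives: S-T; non-recursive: a
Introduce S': S -> aS', S' -> -TS' | ε


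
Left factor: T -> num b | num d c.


Common prefix: 'num'
Factored: T -> num T', T' -> b | d c


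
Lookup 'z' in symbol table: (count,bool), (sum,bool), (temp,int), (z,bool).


Lookup 'z' → type bool


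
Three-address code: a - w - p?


Break into single-operator statements:
t1 = a - w
t2 = t1 - p


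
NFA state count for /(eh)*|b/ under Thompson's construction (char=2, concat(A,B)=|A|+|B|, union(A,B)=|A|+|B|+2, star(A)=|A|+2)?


Syntax tree has 3 char leaf(s), 1 union(s), 1 star(s)
chars contribute 3×2 = 6; each union adds +2; each star adds +2
Total: 6 + 2 + 2 = 10 states


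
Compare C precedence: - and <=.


'-' is additive (level 9); '<=' is relational (level 7)
Higher level binds tighter
'-' has higher precedence than '<='


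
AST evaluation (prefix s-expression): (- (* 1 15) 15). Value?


Evaluate inner: (* 1 15) = 15
Evaluate root: (- 15 15) = 0
Result: 0


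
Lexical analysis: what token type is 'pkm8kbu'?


Pattern: letter/underscore followed by alphanumerics, not a keyword
Type: IDENTIFIER


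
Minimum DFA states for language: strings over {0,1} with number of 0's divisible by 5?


Track (count of 0) mod 5: states 0..4, accept at 0
Minimal DFA: 5 states


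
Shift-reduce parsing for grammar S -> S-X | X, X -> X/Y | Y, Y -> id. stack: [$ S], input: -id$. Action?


shift '-' to continue S -> S-X
Action: shift


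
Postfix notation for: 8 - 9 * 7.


* has higher precedence, evaluate 9*7 first
Postfix: 8 9 7 * -


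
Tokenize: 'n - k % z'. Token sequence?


Scan left to right, longest-match per lexeme
Tokens: ID(n), OP(-), ID(k), OP(%), ID(z)


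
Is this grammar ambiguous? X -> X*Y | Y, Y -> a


precedence layered via separate nonterminal Y: deterministic
Unambiguous


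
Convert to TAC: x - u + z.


Break into single-operator statements:
t1 = x - u
t2 = t1 + z


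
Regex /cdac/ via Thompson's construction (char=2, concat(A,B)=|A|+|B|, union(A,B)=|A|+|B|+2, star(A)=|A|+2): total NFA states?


Syntax tree has 4 char leaf(s), 0 union(s), 0 star(s)
chars contribute 4×2 = 8; each union adds +2; each star adds +2
Total: 8 + 0 + 0 = 8 states


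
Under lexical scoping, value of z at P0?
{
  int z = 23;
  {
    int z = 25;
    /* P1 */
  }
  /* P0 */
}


z declared in the same block as P0
z = 23


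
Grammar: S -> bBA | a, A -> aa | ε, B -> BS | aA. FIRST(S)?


Per alternative of S: FIRST(bBA) = {b}; FIRST(a) = {a}
FIRST(S) = {a, b}


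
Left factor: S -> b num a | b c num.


Common prefix: 'b'
Factored: S -> b S', S' -> num a | c num


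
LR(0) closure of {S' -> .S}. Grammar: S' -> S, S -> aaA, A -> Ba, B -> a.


Start: S' -> .S
For each item with dot before a nonterminal B, add B -> .γ for every B-production
Closure: [S' -> .S, S -> .aaA]


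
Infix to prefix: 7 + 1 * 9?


'*' binds tighter: tree is (+ 7 (* 1 9))
Prefix: + 7 * 1 9


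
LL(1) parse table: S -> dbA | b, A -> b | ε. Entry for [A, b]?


For [A, b]: 'b' ∈ FIRST(b)
Entry: A -> b


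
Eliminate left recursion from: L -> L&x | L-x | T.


Left-recursive alternatives: L&x, L-x; non-recursive: T
Introduce L': L -> TL', L' -> &xL' | -xL' | ε


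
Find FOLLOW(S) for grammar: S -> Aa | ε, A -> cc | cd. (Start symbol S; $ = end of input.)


$ ∈ FOLLOW(S). For each A -> αBβ: add FIRST(β)\{ε} to FOLLOW(B); if β nullable, add FOLLOW(A).
FOLLOW(S) = {$}


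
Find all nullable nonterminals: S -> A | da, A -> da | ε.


A nonterminal is nullable iff some alternative derives ε (directly, or every symbol in it is nullable)
Nullable: {A, S}


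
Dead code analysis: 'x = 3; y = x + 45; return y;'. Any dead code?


x is read by y's definition; y is returned
No dead code


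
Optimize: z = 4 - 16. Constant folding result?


4 - 16 = -12 at compile time
Optimized: z = -12


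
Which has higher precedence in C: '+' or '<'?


'+' is additive (level 9); '<' is relational (level 7)
Higher level binds tighter
'+' has higher precedence than '<'


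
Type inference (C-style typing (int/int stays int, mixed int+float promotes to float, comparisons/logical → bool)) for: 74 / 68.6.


Operand types: int / float
Rule: mixed int/float promotes to float; int/int stays int
Result type: float


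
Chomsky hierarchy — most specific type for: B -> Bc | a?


Left-linear: every RHS is a terminal or one nonterminal followed by a terminal
Classification: Type 3 (Regular)


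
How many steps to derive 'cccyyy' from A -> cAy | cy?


Derivation: A => cAy => ccAyy => cccyyy
Steps: 3


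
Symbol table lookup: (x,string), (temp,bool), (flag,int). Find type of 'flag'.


Lookup 'flag' → type int


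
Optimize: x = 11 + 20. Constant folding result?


11 + 20 = 31 at compile time
Optimized: x = 31


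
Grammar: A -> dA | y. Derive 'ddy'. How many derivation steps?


Derivation: A => dA => ddA => ddy
Steps: 3


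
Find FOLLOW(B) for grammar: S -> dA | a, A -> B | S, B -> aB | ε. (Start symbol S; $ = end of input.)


$ ∈ FOLLOW(S). For each A -> αBβ: add FIRST(β)\{ε} to FOLLOW(B); if β nullable, add FOLLOW(A).
FOLLOW(B) = {$}


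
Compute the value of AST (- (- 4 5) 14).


Evaluate inner: (- 4 5) = -1
Evaluate root: (- -1 14) = -15
Result: -15


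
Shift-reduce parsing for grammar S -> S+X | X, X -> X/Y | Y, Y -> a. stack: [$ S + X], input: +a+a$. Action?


handle 'S+X' on top; lookahead ∈ FOLLOW(S) = {+, $}
Action: reduce (S -> S+X)


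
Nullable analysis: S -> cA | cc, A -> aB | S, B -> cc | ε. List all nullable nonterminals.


A nonterminal is nullable iff some alternative derives ε (directly, or every symbol in it is nullable)
Nullable: {B}


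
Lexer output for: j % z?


Scan left to right, longest-match per lexeme
Tokens: ID(j), OP(%), ID(z)


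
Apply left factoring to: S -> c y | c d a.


Common prefix: 'c'
Factored: S -> c S', S' -> y | d a


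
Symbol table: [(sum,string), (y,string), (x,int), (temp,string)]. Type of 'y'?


Lookup 'y' → type string


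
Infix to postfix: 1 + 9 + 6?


Left to right (same or higher precedence on left)
Postfix: 1 9 + 6 +


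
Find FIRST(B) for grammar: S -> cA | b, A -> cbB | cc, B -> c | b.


Per alternative of B: FIRST(c) = {c}; FIRST(b) = {b}
FIRST(B) = {b, c}


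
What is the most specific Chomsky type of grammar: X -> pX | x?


Right-linear: every RHS is a terminal or a terminal followed by one nonterminal
Classification: Type 3 (Regular)


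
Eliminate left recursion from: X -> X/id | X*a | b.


Left-recursive alternatives: X/id, X*a; non-recursive: b
Introduce X': X -> bX', X' -> /idX' | *aX' | ε


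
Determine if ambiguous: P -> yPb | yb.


balanced y^n…b^n: each string has a unique parse
Unambiguous


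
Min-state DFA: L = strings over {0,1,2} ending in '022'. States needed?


Track the longest suffix of input matching a prefix of '022': 4 classes (prefixes of length 0..3)
Minimal DFA: 4 states


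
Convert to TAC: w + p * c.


Break into single-operator statements:
t1 = p * c
t2 = w + t1


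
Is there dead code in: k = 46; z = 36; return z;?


k is assigned but never read
Dead: 'k = 46'


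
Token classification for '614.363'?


Pattern: digits with a decimal point
Type: FLOAT_LITERAL


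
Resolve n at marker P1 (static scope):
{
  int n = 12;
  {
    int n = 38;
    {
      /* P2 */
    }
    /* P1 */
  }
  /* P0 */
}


n declared in the same block as P1
n = 38


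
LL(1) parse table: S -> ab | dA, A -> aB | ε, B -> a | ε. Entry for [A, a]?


For [A, a]: 'a' ∈ FIRST(aB)
Entry: A -> aB


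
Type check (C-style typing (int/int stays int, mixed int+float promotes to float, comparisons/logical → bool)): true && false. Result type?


Operand types: bool && bool
Rule: logical operators take bool operands and yield bool
Result type: bool


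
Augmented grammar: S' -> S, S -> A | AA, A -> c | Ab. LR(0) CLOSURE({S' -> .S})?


Start: S' -> .S
For each item with dot before a nonterminal B, add B -> .γ for every B-production
Closure: [S' -> .S, S -> .A, S -> .AA, A -> .c, A -> .Ab]


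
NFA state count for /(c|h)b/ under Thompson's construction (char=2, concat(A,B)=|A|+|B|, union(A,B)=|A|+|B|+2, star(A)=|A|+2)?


Syntax tree has 3 char leaf(s), 1 union(s), 0 star(s)
chars contribute 3×2 = 6; each union adds +2; each star adds +2
Total: 6 + 2 + 0 = 8 states


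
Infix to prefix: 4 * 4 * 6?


left-to-right (same/higher precedence on left): tree is (* (* 4 4) 6)
Prefix: * * 4 4 6


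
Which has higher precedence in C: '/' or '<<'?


'/' is multiplicative (level 10); '<<' is shift (level 8)
Higher level binds tighter
'/' has higher precedence than '<<'


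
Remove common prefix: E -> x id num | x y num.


Common prefix: 'x'
Factored: E -> x E', E' -> id num | y num


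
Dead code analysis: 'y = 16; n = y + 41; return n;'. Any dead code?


y is read by n's definition; n is returned
No dead code


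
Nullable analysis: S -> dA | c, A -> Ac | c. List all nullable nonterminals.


A nonterminal is nullable iff some alternative derives ε (directly, or every symbol in it is nullable)
Nullable: {}


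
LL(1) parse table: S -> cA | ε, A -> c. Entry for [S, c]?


For [S, c]: 'c' ∈ FIRST(cA)
Entry: S -> cA


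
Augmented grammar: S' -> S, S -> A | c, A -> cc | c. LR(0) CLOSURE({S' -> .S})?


Start: S' -> .S
For each item with dot before a nonterminal B, add B -> .γ for every B-production
Closure: [S' -> .S, S -> .A, S -> .c, A -> .cc, A -> .c]


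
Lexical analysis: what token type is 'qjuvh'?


Pattern: letter/underscore followed by alphanumerics, not a keyword
Type: IDENTIFIER


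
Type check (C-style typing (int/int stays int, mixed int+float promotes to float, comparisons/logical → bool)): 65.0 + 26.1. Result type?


Operand types: float + float
Rule: mixed int/float promotes to float; int/int stays int
Result type: float


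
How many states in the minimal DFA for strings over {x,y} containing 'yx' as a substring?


KMP-style automaton: 2 progress states + 1 absorbing accept = 3
Minimal DFA: 3 states


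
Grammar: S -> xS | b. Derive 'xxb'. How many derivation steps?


Derivation: S => xS => xxS => xxb
Steps: 3


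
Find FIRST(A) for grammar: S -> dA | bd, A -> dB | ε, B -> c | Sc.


Per alternative of A: FIRST(dB) = {d}; FIRST(ε) = {ε}
FIRST(A) = {d, ε}


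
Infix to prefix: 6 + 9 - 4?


left-to-right (same/higher precedence on left): tree is (- (+ 6 9) 4)
Prefix: - + 6 9 4


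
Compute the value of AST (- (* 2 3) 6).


Evaluate inner: (* 2 3) = 6
Evaluate root: (- 6 6) = 0
Result: 0


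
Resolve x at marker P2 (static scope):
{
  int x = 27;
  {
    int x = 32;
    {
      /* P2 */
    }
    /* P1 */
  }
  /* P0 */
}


P2's block does not declare x; resolves to the enclosing declaration at depth 1
x = 32


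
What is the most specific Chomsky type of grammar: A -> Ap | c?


Left-linear: every RHS is a terminal or one nonterminal followed by a terminal
Classification: Type 3 (Regular)


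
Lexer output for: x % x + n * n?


Scan left to right, longest-match per lexeme
Tokens: ID(x), OP(%), ID(x), OP(+), ID(n), OP(*), ID(n)


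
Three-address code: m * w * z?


Break into single-operator statements:
t1 = m * w
t2 = t1 * z


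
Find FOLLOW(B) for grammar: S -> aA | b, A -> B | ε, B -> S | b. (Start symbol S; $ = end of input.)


$ ∈ FOLLOW(S). For each A -> αBβ: add FIRST(β)\{ε} to FOLLOW(B); if β nullable, add FOLLOW(A).
FOLLOW(B) = {$}


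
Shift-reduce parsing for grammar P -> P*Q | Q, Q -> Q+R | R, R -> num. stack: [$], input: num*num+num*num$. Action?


no handle on stack; shift 'num'
Action: shift


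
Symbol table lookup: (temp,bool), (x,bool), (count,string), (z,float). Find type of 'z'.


Lookup 'z' → type float


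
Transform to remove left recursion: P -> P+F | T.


Left-recursive alternatives: P+F; non-recursive: T
Introduce P': P -> TP', P' -> +FP' | ε


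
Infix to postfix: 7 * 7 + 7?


Left to right (same or higher precedence on left)
Postfix: 7 7 * 7 +


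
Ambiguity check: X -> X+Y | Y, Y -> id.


precedence layered via separate nonterminal Y: deterministic
Unambiguous


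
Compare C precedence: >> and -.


'-' is additive (level 9); '>>' is shift (level 8)
Higher level binds tighter
'-' has higher precedence than '>>'


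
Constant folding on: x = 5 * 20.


5 * 20 = 100 at compile time
Optimized: x = 100


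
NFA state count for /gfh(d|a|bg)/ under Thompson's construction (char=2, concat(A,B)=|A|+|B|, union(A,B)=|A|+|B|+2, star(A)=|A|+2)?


Syntax tree has 7 char leaf(s), 2 union(s), 0 star(s)
chars contribute 7×2 = 14; each union adds +2; each star adds +2
Total: 14 + 4 + 0 = 18 states


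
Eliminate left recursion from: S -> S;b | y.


Left-recursive alternatives: S;b; non-recursive: y
Introduce S': S -> yS', S' -> ;bS' | ε


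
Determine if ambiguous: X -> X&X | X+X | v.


'v&v+v' has two parse trees (no precedence encoded between & and +)
Ambiguous


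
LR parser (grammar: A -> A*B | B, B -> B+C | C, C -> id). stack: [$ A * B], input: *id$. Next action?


handle 'A*B' on top; lookahead ∈ FOLLOW(A) = {*, $}
Action: reduce (A -> A*B)


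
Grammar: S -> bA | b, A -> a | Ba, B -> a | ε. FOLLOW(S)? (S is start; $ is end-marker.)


$ ∈ FOLLOW(S). For each A -> αBβ: add FIRST(β)\{ε} to FOLLOW(B); if β nullable, add FOLLOW(A).
FOLLOW(S) = {$}


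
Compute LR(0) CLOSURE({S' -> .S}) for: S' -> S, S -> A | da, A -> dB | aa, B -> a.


Start: S' -> .S
For each item with dot before a nonterminal B, add B -> .γ for every B-production
Closure: [S' -> .S, S -> .A, S -> .da, A -> .dB, A -> .aa]


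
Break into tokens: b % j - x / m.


Scan left to right, longest-match per lexeme
Tokens: ID(b), OP(%), ID(j), OP(-), ID(x), OP(/), ID(m)


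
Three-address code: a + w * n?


Break into single-operator statements:
t1 = w * n
t2 = a + t1


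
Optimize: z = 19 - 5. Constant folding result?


19 - 5 = 14 at compile time
Optimized: z = 14


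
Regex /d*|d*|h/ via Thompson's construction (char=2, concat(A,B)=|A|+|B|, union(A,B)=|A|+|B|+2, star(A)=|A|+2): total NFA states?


Syntax tree has 3 char leaf(s), 2 union(s), 2 star(s)
chars contribute 3×2 = 6; each union adds +2; each star adds +2
Total: 6 + 4 + 4 = 14 states


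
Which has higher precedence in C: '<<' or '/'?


'/' is multiplicative (level 10); '<<' is shift (level 8)
Higher level binds tighter
'/' has higher precedence than '<<'


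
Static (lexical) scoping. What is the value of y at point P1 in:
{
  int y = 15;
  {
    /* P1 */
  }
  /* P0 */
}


P1's block does not declare y; resolves to the enclosing declaration at depth 0
y = 15


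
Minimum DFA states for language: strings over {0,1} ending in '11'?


Track the longest suffix of input matching a prefix of '11': 3 classes (prefixes of length 0..2)
Minimal DFA: 3 states


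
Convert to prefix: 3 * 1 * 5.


left-to-right (same/higher precedence on left): tree is (* (* 3 1) 5)
Prefix: * * 3 1 5
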